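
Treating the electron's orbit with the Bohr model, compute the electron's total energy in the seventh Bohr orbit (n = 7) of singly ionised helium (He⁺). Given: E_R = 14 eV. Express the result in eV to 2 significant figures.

E_n = −E_R·Z²/n² = −14 × 2²/7² = -1.1 eV

-1.1 eV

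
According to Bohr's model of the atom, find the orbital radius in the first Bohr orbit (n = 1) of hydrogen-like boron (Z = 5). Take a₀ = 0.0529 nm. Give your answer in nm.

0.0106 nm

r_n = n²a₀/Z = 1² × 0.0529 / 5
    = 1 × 0.0529 / 5 = 0.0106 nm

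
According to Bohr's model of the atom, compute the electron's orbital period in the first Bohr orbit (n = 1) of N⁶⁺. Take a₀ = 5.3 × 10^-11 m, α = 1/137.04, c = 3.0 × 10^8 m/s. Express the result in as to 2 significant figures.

r = n²a₀/Z = 1²·5.3 × 10^-11/7 = 7.6 × 10^-12 m
v = Zαc/n = 7·0.0073·3.0 × 10^8/1 = 1.5 × 10^7 m/s
T = 2πr/v = 3.1 × 10^-18 s = 3.1 as

3.1 as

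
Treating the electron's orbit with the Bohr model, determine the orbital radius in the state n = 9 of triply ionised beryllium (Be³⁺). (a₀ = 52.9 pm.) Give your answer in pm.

1070 pm

r_n = n²a₀/Z = 9² × 52.9 / 4
    = 81 × 52.9 / 4 = 1070 pm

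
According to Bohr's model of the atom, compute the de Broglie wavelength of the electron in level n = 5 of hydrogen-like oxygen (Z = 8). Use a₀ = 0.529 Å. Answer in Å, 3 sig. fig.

2.08 Å

The Bohr quantisation condition is nλ = 2πr_n.
r_n = n²a₀/Z = 1.65 Å
λ = 2πr_n/n = 2π·1.65/5 = 2.08 Å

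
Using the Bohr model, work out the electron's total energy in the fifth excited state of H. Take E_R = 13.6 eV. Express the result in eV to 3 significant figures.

-0.378 eV

E_n = −E_R·Z²/n² = −13.6 × 1²/6² = -0.378 eV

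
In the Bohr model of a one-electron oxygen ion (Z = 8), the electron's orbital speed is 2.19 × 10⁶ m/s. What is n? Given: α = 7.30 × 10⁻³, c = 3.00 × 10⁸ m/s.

v_n = Zαc/n ⇒ n = Zαc/v = 8 × 0.00730 × 3.00 × 10⁸ / 2.19 × 10⁶ ≈ 8.00
n = 8

8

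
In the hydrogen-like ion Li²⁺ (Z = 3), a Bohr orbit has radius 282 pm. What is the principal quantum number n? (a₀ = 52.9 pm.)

4

r_n = n²a₀/Z ⇒ n² = rZ/a₀ = 282 × 3 / 52.9 ≈ 15.99
n = 4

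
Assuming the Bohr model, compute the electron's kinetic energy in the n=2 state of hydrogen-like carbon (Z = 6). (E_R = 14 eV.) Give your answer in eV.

For a Coulomb orbit the virial theorem gives K = −E_n.
E_n = −E_R·Z²/n², so K = E_R·Z²/n² = 14 × 6²/2² = 130 eV

130 eV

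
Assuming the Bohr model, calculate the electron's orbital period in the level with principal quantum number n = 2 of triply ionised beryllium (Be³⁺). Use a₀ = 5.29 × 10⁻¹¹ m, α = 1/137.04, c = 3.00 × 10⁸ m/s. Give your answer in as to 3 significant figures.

75.9 as

r = n²a₀/Z = 2²·5.29 × 10⁻¹¹/4 = 5.29 × 10⁻¹¹ m
v = Zαc/n = 4·0.00730·3.00 × 10⁸/2 = 4.38 × 10⁶ m/s
T = 2πr/v = 7.59 × 10⁻¹⁷ s = 75.9 as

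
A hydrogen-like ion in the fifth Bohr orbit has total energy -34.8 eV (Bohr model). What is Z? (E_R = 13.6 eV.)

8

E_n = −E_R Z²/n² ⇒ Z² = −E_n n²/E_R = 34.8 × 5² / 13.6 ≈ 63.97
Z = 8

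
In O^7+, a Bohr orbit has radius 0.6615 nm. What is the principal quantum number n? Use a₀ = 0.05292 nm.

r_n = n²a₀/Z ⇒ n² = rZ/a₀ = 0.6615 × 8 / 0.05292 ≈ 100.00
n = 10

10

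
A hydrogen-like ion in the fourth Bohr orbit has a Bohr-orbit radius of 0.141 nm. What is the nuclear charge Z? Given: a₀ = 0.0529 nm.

6

r_n = n²a₀/Z ⇒ Z = n²a₀/r = 4² × 0.0529 / 0.141 ≈ 6.00
Z = 6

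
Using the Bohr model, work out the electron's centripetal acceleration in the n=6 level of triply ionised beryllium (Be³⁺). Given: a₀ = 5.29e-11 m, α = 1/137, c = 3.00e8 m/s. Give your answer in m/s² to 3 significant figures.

r = n²a₀/Z = 4.76e-10 m, v = Zαc/n = 1.46e6 m/s
a = v²/r = (1.46e6)² / 4.76e-10 = 4.48e21 m/s²

4.48e21 m/s²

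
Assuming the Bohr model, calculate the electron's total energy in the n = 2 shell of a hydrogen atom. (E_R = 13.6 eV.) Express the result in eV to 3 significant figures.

E_n = −E_R·Z²/n² = −13.6 × 1²/2² = -3.40 eV

-3.40 eV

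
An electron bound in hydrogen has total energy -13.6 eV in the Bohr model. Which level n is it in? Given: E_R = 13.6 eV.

1

E_n = −E_R Z²/n² ⇒ n² = E_R Z²/(−E_n) = 13.6 × 1² / 13.6 ≈ 1.00
n = 1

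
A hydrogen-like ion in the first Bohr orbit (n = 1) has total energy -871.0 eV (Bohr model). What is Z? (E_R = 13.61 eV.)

E_n = −E_R Z²/n² ⇒ Z² = −E_n n²/E_R = 871.0 × 1² / 13.61 ≈ 64.00
Z = 8

8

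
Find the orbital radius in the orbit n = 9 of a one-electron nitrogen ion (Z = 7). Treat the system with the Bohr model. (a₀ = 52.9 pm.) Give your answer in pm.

612 pm

r_n = n²a₀/Z = 9² × 52.9 / 7
    = 81 × 52.9 / 7 = 612 pm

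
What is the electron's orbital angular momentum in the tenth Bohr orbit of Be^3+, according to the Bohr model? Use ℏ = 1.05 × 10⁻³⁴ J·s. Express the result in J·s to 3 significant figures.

1.05 × 10⁻³³ J·s

L_n = nℏ = 10 × 1.05 × 10⁻³⁴ = 1.05 × 10⁻³³ J·s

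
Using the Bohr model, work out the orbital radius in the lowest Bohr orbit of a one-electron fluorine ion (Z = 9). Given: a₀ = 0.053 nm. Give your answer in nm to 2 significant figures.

r_n = n²a₀/Z = 1² × 0.053 / 9
    = 1 × 0.053 / 9 = 0.0059 nm

0.0059 nm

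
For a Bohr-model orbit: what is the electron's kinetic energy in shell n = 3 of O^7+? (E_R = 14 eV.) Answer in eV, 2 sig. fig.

100 eV

For a Coulomb orbit the virial theorem gives K = −E_n.
E_n = −E_R·Z²/n², so K = E_R·Z²/n² = 14 × 8²/3² = 100 eV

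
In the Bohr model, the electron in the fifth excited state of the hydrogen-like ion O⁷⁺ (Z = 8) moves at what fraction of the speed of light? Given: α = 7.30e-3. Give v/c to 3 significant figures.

v_n = Zαc/n, so v/c = Zα/n = 8 × 0.00730 / 6 = 0.00973

0.00973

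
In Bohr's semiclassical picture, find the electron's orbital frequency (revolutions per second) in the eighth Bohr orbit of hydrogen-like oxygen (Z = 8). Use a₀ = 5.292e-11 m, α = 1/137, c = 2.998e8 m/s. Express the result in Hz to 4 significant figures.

r = n²a₀/Z = 4.234e-10 m, v = Zαc/n = 2.188e6 m/s
f = v/(2πr) = 8.227e14 Hz

8.227e14 Hz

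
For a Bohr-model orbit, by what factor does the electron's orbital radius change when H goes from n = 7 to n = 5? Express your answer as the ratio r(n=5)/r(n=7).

25/49

r ∝ Z^-1 · n^2; with Z fixed, r ∝ n^2.
r(n=5)/r(n=7) = (5/7)^2 = 25/49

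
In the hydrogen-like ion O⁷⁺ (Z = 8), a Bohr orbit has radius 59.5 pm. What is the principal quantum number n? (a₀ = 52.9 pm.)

3

r_n = n²a₀/Z ⇒ n² = rZ/a₀ = 59.5 × 8 / 52.9 ≈ 9.00
n = 3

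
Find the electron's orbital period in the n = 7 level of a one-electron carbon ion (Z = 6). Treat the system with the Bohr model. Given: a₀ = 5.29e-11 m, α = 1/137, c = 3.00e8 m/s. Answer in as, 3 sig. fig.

r = n²a₀/Z = 7²·5.29e-11/6 = 4.32e-10 m
v = Zαc/n = 6·0.00730·3.00e8/7 = 1.88e6 m/s
T = 2πr/v = 1.45e-15 s = 1450 as

1450 as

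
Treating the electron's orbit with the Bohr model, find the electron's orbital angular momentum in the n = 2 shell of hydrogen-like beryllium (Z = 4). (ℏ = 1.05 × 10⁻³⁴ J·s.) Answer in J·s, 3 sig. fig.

L_n = nℏ = 2 × 1.05 × 10⁻³⁴ = 2.10 × 10⁻³⁴ J·s

2.10 × 10⁻³⁴ J·s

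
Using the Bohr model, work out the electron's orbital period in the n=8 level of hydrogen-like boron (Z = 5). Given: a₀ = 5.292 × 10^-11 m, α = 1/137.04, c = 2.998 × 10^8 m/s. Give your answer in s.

r = n²a₀/Z = 8²·5.292 × 10^-11/5 = 6.774 × 10^-10 m
v = Zαc/n = 5·0.007297·2.998 × 10^8/8 = 1.367 × 10^6 m/s
T = 2πr/v = 3.113 × 10^-15 s

3.113 × 10^-15 s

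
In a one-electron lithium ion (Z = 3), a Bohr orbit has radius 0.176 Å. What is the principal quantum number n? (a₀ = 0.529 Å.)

1

r_n = n²a₀/Z ⇒ n² = rZ/a₀ = 0.176 × 3 / 0.529 ≈ 1.00
n = 1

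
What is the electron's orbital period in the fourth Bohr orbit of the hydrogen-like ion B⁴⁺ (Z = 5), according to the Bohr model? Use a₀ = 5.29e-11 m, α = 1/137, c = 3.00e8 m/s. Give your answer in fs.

r = n²a₀/Z = 4²·5.29e-11/5 = 1.69e-10 m
v = Zαc/n = 5·0.00730·3.00e8/4 = 2.74e6 m/s
T = 2πr/v = 3.89e-16 s = 0.389 fs

0.389 fs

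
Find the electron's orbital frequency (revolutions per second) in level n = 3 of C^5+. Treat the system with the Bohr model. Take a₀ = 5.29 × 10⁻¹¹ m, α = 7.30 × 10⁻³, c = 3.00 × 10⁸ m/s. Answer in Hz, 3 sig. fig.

8.79 × 10¹⁵ Hz

r = n²a₀/Z = 7.94 × 10⁻¹¹ m, v = Zαc/n = 4.38 × 10⁶ m/s
f = v/(2πr) = 8.79 × 10¹⁵ Hz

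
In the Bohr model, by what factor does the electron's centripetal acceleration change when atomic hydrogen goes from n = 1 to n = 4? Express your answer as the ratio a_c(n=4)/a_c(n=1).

1/256

a_c ∝ Z^3 · n^-4; with Z fixed, a_c ∝ n^-4.
a_c(n=4)/a_c(n=1) = (4/1)^-4 = 1/256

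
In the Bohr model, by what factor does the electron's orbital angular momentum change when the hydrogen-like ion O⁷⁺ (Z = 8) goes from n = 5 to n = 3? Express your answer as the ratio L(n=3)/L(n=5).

3/5

L = nℏ depends only on n, so L ∝ n.
L(n=3)/L(n=5) = (3/5)^1 = 3/5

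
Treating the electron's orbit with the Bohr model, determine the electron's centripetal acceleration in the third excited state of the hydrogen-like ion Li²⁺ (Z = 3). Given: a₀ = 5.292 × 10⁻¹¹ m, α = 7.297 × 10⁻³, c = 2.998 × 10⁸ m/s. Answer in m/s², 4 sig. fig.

9.538 × 10²¹ m/s²

r = n²a₀/Z = 2.822 × 10⁻¹⁰ m, v = Zαc/n = 1.641 × 10⁶ m/s
a = v²/r = (1.641 × 10⁶)² / 2.822 × 10⁻¹⁰ = 9.538 × 10²¹ m/s²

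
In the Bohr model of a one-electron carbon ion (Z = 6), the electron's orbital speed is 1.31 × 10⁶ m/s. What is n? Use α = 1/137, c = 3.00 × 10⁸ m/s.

v_n = Zαc/n ⇒ n = Zαc/v = 6 × 0.00730 × 3.00 × 10⁸ / 1.31 × 10⁶ ≈ 10.03
n = 10

10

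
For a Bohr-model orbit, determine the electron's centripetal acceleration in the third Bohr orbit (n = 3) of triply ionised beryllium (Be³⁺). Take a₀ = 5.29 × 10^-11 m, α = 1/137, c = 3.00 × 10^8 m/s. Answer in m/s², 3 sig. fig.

r = n²a₀/Z = 1.19 × 10^-10 m, v = Zαc/n = 2.92 × 10^6 m/s
a = v²/r = (2.92 × 10^6)² / 1.19 × 10^-10 = 7.16 × 10^22 m/s²

7.16 × 10^22 m/s²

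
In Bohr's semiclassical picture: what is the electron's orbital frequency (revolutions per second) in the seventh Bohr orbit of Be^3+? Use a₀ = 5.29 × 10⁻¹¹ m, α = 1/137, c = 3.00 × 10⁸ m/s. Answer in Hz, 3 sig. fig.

r = n²a₀/Z = 6.48 × 10⁻¹⁰ m, v = Zαc/n = 1.25 × 10⁶ m/s
f = v/(2πr) = 3.07 × 10¹⁴ Hz

3.07 × 10¹⁴ Hz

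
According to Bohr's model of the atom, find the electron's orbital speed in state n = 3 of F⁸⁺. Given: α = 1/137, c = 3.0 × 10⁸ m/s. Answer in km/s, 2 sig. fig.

v_n = Zαc/n = 9 × 0.0073 × 3.0 × 10⁸ / 3
    = 6600 km/s

6600 km/s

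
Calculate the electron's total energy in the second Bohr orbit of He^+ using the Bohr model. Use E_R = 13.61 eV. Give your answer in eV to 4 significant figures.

E_n = −E_R·Z²/n² = −13.61 × 2²/2² = -13.61 eV

-13.61 eV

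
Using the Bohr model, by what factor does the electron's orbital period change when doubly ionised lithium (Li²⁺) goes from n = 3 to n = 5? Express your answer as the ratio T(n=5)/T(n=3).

T ∝ Z^-2 · n^3; with Z fixed, T ∝ n^3.
T(n=5)/T(n=3) = (5/3)^3 = 125/27

125/27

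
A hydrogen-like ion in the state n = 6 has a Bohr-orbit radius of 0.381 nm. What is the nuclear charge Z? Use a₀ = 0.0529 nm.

r_n = n²a₀/Z ⇒ Z = n²a₀/r = 6² × 0.0529 / 0.381 ≈ 5.00
Z = 5

5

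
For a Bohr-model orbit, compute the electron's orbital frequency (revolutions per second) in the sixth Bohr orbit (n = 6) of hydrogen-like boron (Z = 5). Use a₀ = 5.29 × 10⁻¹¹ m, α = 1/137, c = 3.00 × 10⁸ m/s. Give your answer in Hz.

r = n²a₀/Z = 3.81 × 10⁻¹⁰ m, v = Zαc/n = 1.82 × 10⁶ m/s
f = v/(2πr) = 7.63 × 10¹⁴ Hz

7.63 × 10¹⁴ Hz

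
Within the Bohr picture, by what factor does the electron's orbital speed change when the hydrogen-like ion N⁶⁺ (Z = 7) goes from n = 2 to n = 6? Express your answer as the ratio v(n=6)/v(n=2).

1/3

v ∝ Z^1 · n^-1; with Z fixed, v ∝ n^-1.
v(n=6)/v(n=2) = (6/2)^-1 = 1/3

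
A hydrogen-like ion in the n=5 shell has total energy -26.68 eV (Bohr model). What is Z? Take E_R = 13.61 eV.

E_n = −E_R Z²/n² ⇒ Z² = −E_n n²/E_R = 26.68 × 5² / 13.61 ≈ 49.01
Z = 7

7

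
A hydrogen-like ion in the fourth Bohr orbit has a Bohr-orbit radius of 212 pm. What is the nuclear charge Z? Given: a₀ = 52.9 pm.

r_n = n²a₀/Z ⇒ Z = n²a₀/r = 4² × 52.9 / 212 ≈ 3.99
Z = 4

4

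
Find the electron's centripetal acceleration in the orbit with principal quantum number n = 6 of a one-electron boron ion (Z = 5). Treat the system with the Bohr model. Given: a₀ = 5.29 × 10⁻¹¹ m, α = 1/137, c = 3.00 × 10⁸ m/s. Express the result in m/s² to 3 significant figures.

r = n²a₀/Z = 3.81 × 10⁻¹⁰ m, v = Zαc/n = 1.82 × 10⁶ m/s
a = v²/r = (1.82 × 10⁶)² / 3.81 × 10⁻¹⁰ = 8.74 × 10²¹ m/s²

8.74 × 10²¹ m/s²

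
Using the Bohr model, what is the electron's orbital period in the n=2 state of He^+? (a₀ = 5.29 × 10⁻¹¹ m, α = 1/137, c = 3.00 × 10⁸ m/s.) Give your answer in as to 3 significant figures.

304 as

r = n²a₀/Z = 2²·5.29 × 10⁻¹¹/2 = 1.06 × 10⁻¹⁰ m
v = Zαc/n = 2·0.00730·3.00 × 10⁸/2 = 2.19 × 10⁶ m/s
T = 2πr/v = 3.04 × 10⁻¹⁶ s = 304 as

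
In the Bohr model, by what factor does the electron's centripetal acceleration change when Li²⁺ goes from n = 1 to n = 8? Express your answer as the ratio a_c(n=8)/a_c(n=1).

a_c ∝ Z^3 · n^-4; with Z fixed, a_c ∝ n^-4.
a_c(n=8)/a_c(n=1) = (8/1)^-4 = 1/4096

1/4096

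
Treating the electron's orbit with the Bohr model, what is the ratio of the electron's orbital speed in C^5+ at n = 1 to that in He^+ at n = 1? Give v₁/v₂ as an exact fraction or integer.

v ∝ Z^1 · n^-1
v₁/v₂ = (6/2)^1 · (1/1)^-1 = 3

3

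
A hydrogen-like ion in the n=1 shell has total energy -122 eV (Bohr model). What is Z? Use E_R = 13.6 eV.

3

E_n = −E_R Z²/n² ⇒ Z² = −E_n n²/E_R = 122 × 1² / 13.6 ≈ 8.97
Z = 3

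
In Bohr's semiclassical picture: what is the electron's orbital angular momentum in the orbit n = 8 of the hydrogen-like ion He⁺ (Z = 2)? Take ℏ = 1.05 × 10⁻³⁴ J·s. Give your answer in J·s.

L_n = nℏ = 8 × 1.05 × 10⁻³⁴ = 8.40 × 10⁻³⁴ J·s

8.40 × 10⁻³⁴ J·s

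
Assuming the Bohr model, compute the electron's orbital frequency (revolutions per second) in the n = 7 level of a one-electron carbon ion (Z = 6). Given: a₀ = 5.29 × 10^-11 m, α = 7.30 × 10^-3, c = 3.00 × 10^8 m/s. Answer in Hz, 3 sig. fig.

6.92 × 10^14 Hz

r = n²a₀/Z = 4.32 × 10^-10 m, v = Zαc/n = 1.88 × 10^6 m/s
f = v/(2πr) = 6.92 × 10^14 Hz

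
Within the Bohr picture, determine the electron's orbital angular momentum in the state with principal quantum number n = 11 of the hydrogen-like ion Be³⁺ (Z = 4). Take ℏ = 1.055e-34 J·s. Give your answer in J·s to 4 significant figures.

1.160e-33 J·s

L_n = nℏ = 11 × 1.055e-34 = 1.160e-33 J·s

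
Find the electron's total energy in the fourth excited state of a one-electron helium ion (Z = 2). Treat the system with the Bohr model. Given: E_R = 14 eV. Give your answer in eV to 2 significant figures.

-2.2 eV

E_n = −E_R·Z²/n² = −14 × 2²/5² = -2.2 eV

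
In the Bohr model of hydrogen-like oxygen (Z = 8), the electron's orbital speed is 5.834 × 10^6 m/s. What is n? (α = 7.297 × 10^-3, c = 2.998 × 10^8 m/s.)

v_n = Zαc/n ⇒ n = Zαc/v = 8 × 0.007297 × 2.998 × 10^8 / 5.834 × 10^6 ≈ 3.00
n = 3

3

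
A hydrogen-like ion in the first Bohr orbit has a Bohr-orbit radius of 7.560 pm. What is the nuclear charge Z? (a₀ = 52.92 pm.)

r_n = n²a₀/Z ⇒ Z = n²a₀/r = 1² × 52.92 / 7.560 ≈ 7.00
Z = 7

7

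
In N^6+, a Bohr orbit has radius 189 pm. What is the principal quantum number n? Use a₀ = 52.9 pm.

5

r_n = n²a₀/Z ⇒ n² = rZ/a₀ = 189 × 7 / 52.9 ≈ 25.01
n = 5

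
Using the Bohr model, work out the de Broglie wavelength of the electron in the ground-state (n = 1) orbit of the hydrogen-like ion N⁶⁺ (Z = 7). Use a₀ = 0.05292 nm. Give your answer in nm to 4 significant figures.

The Bohr quantisation condition is nλ = 2πr_n.
r_n = n²a₀/Z = 0.007560 nm
λ = 2πr_n/n = 2π·0.007560/1 = 0.04750 nm

0.04750 nm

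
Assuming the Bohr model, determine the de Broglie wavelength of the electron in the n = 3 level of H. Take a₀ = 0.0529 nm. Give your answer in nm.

The Bohr quantisation condition is nλ = 2πr_n.
r_n = n²a₀/Z = 0.476 nm
λ = 2πr_n/n = 2π·0.476/3 = 0.997 nm

0.997 nm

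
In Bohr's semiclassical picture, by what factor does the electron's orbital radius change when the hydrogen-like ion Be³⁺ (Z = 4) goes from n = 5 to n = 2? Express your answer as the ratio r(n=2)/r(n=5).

r ∝ Z^-1 · n^2; with Z fixed, r ∝ n^2.
r(n=2)/r(n=5) = (2/5)^2 = 4/25

4/25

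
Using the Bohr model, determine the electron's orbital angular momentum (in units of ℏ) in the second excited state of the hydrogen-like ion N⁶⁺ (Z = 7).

L_n = nℏ, so L/ℏ = n = 3.

3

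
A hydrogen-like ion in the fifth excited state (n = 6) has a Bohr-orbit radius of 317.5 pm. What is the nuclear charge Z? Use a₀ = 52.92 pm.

6

r_n = n²a₀/Z ⇒ Z = n²a₀/r = 6² × 52.92 / 317.5 ≈ 6.00
Z = 6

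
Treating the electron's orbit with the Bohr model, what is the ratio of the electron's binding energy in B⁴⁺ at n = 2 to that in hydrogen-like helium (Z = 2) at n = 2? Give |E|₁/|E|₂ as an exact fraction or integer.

|E| ∝ Z^2 · n^-2
|E|₁/|E|₂ = (5/2)^2 · (2/2)^-2 = 25/4

25/4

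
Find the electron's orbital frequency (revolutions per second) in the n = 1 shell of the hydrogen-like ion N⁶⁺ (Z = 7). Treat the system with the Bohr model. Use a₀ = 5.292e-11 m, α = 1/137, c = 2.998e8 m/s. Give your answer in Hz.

r = n²a₀/Z = 7.560e-12 m, v = Zαc/n = 1.532e7 m/s
f = v/(2πr) = 3.225e17 Hz

3.225e17 Hz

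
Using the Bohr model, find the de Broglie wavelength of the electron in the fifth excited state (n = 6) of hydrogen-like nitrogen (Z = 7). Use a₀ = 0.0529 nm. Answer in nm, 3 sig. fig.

The Bohr quantisation condition is nλ = 2πr_n.
r_n = n²a₀/Z = 0.272 nm
λ = 2πr_n/n = 2π·0.272/6 = 0.285 nm

0.285 nm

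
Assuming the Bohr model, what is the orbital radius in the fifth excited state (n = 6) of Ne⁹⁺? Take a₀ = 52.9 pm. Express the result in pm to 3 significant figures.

r_n = n²a₀/Z = 6² × 52.9 / 10
    = 36 × 52.9 / 10 = 190 pm

190 pm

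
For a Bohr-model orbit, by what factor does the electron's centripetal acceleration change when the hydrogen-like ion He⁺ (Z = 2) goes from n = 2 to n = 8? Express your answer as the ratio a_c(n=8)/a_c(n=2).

a_c ∝ Z^3 · n^-4; with Z fixed, a_c ∝ n^-4.
a_c(n=8)/a_c(n=2) = (8/2)^-4 = 1/256

1/256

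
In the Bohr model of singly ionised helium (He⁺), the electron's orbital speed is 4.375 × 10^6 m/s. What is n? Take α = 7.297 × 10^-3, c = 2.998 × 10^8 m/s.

1

v_n = Zαc/n ⇒ n = Zαc/v = 2 × 0.007297 × 2.998 × 10^8 / 4.375 × 10^6 ≈ 1.00
n = 1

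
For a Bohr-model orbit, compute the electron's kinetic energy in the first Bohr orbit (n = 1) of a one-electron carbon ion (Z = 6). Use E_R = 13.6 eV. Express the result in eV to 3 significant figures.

490 eV

For a Coulomb orbit the virial theorem gives K = −E_n.
E_n = −E_R·Z²/n², so K = E_R·Z²/n² = 13.6 × 6²/1² = 490 eV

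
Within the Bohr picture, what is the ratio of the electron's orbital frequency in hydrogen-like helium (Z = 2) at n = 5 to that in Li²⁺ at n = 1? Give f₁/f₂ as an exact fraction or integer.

f ∝ Z^2 · n^-3
f₁/f₂ = (2/3)^2 · (5/1)^-3 = 4/1125

4/1125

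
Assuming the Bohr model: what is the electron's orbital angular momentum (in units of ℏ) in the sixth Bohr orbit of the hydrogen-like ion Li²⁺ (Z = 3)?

6

L_n = nℏ, so L/ℏ = n = 6.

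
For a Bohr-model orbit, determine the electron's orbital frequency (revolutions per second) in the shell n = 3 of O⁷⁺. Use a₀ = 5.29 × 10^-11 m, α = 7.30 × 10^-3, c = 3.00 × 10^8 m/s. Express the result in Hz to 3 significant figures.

1.56 × 10^16 Hz

r = n²a₀/Z = 5.95 × 10^-11 m, v = Zαc/n = 5.84 × 10^6 m/s
f = v/(2πr) = 1.56 × 10^16 Hz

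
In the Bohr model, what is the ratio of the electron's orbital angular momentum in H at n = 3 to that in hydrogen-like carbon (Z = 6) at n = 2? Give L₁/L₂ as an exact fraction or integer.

L = nℏ is independent of Z.
L₁/L₂ = n₁/n₂ = 3/2 = 3/2

3/2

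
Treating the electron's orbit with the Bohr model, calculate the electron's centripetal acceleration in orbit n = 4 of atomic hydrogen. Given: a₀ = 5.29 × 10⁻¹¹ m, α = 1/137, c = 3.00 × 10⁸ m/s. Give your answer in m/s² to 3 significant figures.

3.54 × 10²⁰ m/s²

r = n²a₀/Z = 8.46 × 10⁻¹⁰ m, v = Zαc/n = 5.47 × 10⁵ m/s
a = v²/r = (5.47 × 10⁵)² / 8.46 × 10⁻¹⁰ = 3.54 × 10²⁰ m/s²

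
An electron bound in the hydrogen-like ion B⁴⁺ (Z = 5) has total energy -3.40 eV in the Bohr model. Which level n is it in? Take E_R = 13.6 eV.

10

E_n = −E_R Z²/n² ⇒ n² = E_R Z²/(−E_n) = 13.6 × 5² / 3.40 ≈ 100.00
n = 10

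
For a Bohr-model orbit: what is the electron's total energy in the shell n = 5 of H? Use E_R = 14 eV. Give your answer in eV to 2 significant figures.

-0.56 eV

E_n = −E_R·Z²/n² = −14 × 1²/5² = -0.56 eV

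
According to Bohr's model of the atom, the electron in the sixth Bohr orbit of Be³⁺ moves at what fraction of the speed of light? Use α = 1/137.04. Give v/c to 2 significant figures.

v_n = Zαc/n, so v/c = Zα/n = 4 × 0.0073 / 6 = 0.0049

0.0049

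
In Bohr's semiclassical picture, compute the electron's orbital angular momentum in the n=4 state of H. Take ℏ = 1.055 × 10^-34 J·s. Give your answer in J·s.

4.220 × 10^-34 J·s

L_n = nℏ = 4 × 1.055 × 10^-34 = 4.220 × 10^-34 J·s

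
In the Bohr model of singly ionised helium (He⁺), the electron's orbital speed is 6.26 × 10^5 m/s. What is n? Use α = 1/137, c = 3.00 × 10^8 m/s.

7

v_n = Zαc/n ⇒ n = Zαc/v = 2 × 0.00730 × 3.00 × 10^8 / 6.26 × 10^5 ≈ 7.00
n = 7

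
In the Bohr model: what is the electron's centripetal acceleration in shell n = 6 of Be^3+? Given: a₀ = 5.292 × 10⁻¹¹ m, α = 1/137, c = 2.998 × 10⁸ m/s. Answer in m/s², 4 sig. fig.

4.469 × 10²¹ m/s²

r = n²a₀/Z = 4.763 × 10⁻¹⁰ m, v = Zαc/n = 1.459 × 10⁶ m/s
a = v²/r = (1.459 × 10⁶)² / 4.763 × 10⁻¹⁰ = 4.469 × 10²¹ m/s²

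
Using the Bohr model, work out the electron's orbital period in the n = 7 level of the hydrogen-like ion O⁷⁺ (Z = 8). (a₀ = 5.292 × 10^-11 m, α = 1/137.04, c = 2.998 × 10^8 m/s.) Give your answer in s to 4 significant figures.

r = n²a₀/Z = 7²·5.292 × 10^-11/8 = 3.241 × 10^-10 m
v = Zαc/n = 8·0.007297·2.998 × 10^8/7 = 2.500 × 10^6 m/s
T = 2πr/v = 8.146 × 10^-16 s

8.146 × 10^-16 s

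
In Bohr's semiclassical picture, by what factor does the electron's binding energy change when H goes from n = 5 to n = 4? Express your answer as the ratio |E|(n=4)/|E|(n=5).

25/16

|E| ∝ Z^2 · n^-2; with Z fixed, |E| ∝ n^-2.
|E|(n=4)/|E|(n=5) = (4/5)^-2 = 25/16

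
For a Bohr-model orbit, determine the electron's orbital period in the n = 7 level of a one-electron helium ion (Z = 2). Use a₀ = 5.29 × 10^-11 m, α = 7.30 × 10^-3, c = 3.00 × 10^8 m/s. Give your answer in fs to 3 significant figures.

r = n²a₀/Z = 7²·5.29 × 10^-11/2 = 1.30 × 10^-9 m
v = Zαc/n = 2·0.00730·3.00 × 10^8/7 = 6.26 × 10^5 m/s
T = 2πr/v = 1.30 × 10^-14 s = 13.0 fs

13.0 fs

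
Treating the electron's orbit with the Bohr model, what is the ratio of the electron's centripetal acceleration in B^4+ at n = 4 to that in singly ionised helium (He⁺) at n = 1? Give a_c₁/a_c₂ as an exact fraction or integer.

a_c ∝ Z^3 · n^-4
a_c₁/a_c₂ = (5/2)^3 · (4/1)^-4 = 125/2048

125/2048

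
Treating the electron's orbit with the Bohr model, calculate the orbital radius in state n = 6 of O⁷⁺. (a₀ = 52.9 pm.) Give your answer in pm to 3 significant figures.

r_n = n²a₀/Z = 6² × 52.9 / 8
    = 36 × 52.9 / 8 = 238 pm

238 pm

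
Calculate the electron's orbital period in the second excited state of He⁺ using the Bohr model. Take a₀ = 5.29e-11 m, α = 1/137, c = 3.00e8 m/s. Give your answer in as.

r = n²a₀/Z = 3²·5.29e-11/2 = 2.38e-10 m
v = Zαc/n = 2·0.00730·3.00e8/3 = 1.46e6 m/s
T = 2πr/v = 1.02e-15 s = 1020 as

1020 as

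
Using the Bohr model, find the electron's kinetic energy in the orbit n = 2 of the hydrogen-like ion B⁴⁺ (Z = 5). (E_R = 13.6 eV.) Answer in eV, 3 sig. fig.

For a Coulomb orbit the virial theorem gives K = −E_n.
E_n = −E_R·Z²/n², so K = E_R·Z²/n² = 13.6 × 5²/2² = 85.0 eV

85.0 eV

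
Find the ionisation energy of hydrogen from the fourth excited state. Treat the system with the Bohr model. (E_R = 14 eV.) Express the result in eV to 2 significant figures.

E_n = −E_R·Z²/n² = −14 × 1²/5² eV = -0.56 eV
Ionisation energy = −E_n = 0.56 eV

0.56 eV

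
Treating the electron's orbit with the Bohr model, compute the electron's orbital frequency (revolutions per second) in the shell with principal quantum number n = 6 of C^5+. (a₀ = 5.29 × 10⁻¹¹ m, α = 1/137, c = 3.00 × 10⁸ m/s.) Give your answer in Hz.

r = n²a₀/Z = 3.17 × 10⁻¹⁰ m, v = Zαc/n = 2.19 × 10⁶ m/s
f = v/(2πr) = 1.10 × 10¹⁵ Hz

1.10 × 10¹⁵ Hz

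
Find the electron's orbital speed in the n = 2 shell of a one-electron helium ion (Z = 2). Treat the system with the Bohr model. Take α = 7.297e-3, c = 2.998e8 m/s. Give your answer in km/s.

v_n = Zαc/n = 2 × 0.007297 × 2.998e8 / 2
    = 2188 km/s

2188 km/s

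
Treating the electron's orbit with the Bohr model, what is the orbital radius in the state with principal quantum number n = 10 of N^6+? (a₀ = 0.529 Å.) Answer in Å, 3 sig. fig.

7.56 Å

r_n = n²a₀/Z = 10² × 0.529 / 7
    = 100 × 0.529 / 7 = 7.56 Å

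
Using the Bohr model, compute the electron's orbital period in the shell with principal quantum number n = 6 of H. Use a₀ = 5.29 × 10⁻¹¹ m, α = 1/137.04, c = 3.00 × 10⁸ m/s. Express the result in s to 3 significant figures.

3.28 × 10⁻¹⁴ s

r = n²a₀/Z = 6²·5.29 × 10⁻¹¹/1 = 1.90 × 10⁻⁹ m
v = Zαc/n = 1·0.00730·3.00 × 10⁸/6 = 3.65 × 10⁵ m/s
T = 2πr/v = 3.28 × 10⁻¹⁴ s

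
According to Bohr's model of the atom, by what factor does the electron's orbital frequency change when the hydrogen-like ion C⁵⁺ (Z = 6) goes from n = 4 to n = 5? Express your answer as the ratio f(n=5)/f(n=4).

64/125

f ∝ Z^2 · n^-3; with Z fixed, f ∝ n^-3.
f(n=5)/f(n=4) = (5/4)^-3 = 64/125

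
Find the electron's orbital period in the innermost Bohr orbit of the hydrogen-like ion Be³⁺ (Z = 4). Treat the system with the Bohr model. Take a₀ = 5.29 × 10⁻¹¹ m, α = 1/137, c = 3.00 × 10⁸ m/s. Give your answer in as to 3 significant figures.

9.49 as

r = n²a₀/Z = 1²·5.29 × 10⁻¹¹/4 = 1.32 × 10⁻¹¹ m
v = Zαc/n = 4·0.00730·3.00 × 10⁸/1 = 8.76 × 10⁶ m/s
T = 2πr/v = 9.49 × 10⁻¹⁸ s = 9.49 as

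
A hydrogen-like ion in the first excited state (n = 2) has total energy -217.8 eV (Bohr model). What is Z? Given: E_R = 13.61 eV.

E_n = −E_R Z²/n² ⇒ Z² = −E_n n²/E_R = 217.8 × 2² / 13.61 ≈ 64.01
Z = 8

8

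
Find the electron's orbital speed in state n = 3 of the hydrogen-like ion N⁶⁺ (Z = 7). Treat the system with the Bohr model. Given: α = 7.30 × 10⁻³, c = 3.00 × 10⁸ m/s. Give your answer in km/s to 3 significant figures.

5110 km/s

v_n = Zαc/n = 7 × 0.00730 × 3.00 × 10⁸ / 3
    = 5110 km/s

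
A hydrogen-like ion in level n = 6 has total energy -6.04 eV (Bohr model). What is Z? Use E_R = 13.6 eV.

4

E_n = −E_R Z²/n² ⇒ Z² = −E_n n²/E_R = 6.04 × 6² / 13.6 ≈ 15.99
Z = 4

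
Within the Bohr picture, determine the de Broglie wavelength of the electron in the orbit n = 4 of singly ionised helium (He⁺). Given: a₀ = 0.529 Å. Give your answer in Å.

The Bohr quantisation condition is nλ = 2πr_n.
r_n = n²a₀/Z = 4.23 Å
λ = 2πr_n/n = 2π·4.23/4 = 6.65 Å

6.65 Å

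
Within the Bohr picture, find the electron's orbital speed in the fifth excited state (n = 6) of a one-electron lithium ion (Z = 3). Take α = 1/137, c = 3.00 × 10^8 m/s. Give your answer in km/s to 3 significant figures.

1090 km/s

v_n = Zαc/n = 3 × 0.00730 × 3.00 × 10^8 / 6
    = 1090 km/s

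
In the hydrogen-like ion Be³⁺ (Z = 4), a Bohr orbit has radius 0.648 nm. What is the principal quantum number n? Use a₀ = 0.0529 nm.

7

r_n = n²a₀/Z ⇒ n² = rZ/a₀ = 0.648 × 4 / 0.0529 ≈ 49.00
n = 7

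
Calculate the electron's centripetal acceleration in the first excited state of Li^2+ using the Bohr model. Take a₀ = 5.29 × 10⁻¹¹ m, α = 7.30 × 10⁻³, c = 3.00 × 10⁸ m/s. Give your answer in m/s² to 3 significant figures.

r = n²a₀/Z = 7.05 × 10⁻¹¹ m, v = Zαc/n = 3.29 × 10⁶ m/s
a = v²/r = (3.29 × 10⁶)² / 7.05 × 10⁻¹¹ = 1.53 × 10²³ m/s²

1.53 × 10²³ m/s²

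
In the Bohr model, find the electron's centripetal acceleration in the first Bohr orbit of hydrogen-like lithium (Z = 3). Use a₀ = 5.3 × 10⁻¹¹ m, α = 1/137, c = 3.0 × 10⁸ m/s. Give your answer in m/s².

2.4 × 10²⁴ m/s²

r = n²a₀/Z = 1.8 × 10⁻¹¹ m, v = Zαc/n = 6.6 × 10⁶ m/s
a = v²/r = (6.6 × 10⁶)² / 1.8 × 10⁻¹¹ = 2.4 × 10²⁴ m/s²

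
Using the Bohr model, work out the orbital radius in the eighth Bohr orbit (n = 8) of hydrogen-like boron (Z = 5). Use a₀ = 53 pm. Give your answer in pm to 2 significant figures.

680 pm

r_n = n²a₀/Z = 8² × 53 / 5
    = 64 × 53 / 5 = 680 pm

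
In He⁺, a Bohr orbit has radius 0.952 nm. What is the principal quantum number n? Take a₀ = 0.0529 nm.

r_n = n²a₀/Z ⇒ n² = rZ/a₀ = 0.952 × 2 / 0.0529 ≈ 35.99
n = 6

6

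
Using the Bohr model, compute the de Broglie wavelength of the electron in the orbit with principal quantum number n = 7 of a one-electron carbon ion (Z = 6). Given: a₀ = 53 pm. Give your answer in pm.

The Bohr quantisation condition is nλ = 2πr_n.
r_n = n²a₀/Z = 430 pm
λ = 2πr_n/n = 2π·430/7 = 390 pm

390 pm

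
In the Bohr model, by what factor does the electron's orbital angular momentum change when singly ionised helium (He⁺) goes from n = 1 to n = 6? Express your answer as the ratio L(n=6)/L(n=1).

L = nℏ depends only on n, so L ∝ n.
L(n=6)/L(n=1) = (6/1)^1 = 6

6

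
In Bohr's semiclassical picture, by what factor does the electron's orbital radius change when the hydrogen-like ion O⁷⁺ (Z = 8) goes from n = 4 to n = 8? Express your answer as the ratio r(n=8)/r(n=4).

4

r ∝ Z^-1 · n^2; with Z fixed, r ∝ n^2.
r(n=8)/r(n=4) = (8/4)^2 = 4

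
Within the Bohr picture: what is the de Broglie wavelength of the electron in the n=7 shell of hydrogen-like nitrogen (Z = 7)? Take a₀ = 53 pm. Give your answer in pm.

The Bohr quantisation condition is nλ = 2πr_n.
r_n = n²a₀/Z = 370 pm
λ = 2πr_n/n = 2π·370/7 = 330 pm

330 pm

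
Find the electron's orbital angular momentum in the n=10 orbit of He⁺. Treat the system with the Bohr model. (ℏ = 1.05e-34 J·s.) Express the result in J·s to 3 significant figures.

1.05e-33 J·s

L_n = nℏ = 10 × 1.05e-34 = 1.05e-33 J·s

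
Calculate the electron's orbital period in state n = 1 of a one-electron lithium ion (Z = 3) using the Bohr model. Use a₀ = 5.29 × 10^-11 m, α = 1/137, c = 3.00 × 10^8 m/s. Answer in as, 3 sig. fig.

r = n²a₀/Z = 1²·5.29 × 10^-11/3 = 1.76 × 10^-11 m
v = Zαc/n = 3·0.00730·3.00 × 10^8/1 = 6.57 × 10^6 m/s
T = 2πr/v = 1.69 × 10^-17 s = 16.9 as

16.9 as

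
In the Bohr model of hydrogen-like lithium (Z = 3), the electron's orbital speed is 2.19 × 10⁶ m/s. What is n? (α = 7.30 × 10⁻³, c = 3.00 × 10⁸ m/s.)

3

v_n = Zαc/n ⇒ n = Zαc/v = 3 × 0.00730 × 3.00 × 10⁸ / 2.19 × 10⁶ ≈ 3.00
n = 3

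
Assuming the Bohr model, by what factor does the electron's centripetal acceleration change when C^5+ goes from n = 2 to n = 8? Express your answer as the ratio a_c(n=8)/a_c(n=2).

1/256

a_c ∝ Z^3 · n^-4; with Z fixed, a_c ∝ n^-4.
a_c(n=8)/a_c(n=2) = (8/2)^-4 = 1/256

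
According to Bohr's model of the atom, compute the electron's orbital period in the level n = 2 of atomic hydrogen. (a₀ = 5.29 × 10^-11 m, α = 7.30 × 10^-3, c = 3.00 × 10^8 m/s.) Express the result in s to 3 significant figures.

1.21 × 10^-15 s

r = n²a₀/Z = 2²·5.29 × 10^-11/1 = 2.12 × 10^-10 m
v = Zαc/n = 1·0.00730·3.00 × 10^8/2 = 1.09 × 10^6 m/s
T = 2πr/v = 1.21 × 10^-15 s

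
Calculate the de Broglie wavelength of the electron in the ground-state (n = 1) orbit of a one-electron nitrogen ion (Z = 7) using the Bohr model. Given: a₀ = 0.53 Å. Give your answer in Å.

0.48 Å

The Bohr quantisation condition is nλ = 2πr_n.
r_n = n²a₀/Z = 0.076 Å
λ = 2πr_n/n = 2π·0.076/1 = 0.48 Å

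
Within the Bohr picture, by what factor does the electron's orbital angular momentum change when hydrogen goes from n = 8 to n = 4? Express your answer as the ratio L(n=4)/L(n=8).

L = nℏ depends only on n, so L ∝ n.
L(n=4)/L(n=8) = (4/8)^1 = 1/2

1/2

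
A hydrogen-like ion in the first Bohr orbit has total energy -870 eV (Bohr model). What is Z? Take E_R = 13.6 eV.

8

E_n = −E_R Z²/n² ⇒ Z² = −E_n n²/E_R = 870 × 1² / 13.6 ≈ 63.97
Z = 8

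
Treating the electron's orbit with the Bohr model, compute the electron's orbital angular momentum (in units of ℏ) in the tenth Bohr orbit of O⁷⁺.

10

L_n = nℏ, so L/ℏ = n = 10.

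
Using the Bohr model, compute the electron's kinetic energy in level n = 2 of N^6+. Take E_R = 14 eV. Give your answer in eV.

For a Coulomb orbit the virial theorem gives K = −E_n.
E_n = −E_R·Z²/n², so K = E_R·Z²/n² = 14 × 7²/2² = 170 eV

170 eV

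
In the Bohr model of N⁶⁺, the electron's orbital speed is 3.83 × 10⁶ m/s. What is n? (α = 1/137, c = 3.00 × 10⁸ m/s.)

v_n = Zαc/n ⇒ n = Zαc/v = 7 × 0.00730 × 3.00 × 10⁸ / 3.83 × 10⁶ ≈ 4.00
n = 4

4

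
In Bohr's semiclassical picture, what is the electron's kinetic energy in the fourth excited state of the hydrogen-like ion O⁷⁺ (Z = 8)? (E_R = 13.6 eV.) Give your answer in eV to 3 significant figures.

34.8 eV

For a Coulomb orbit the virial theorem gives K = −E_n.
E_n = −E_R·Z²/n², so K = E_R·Z²/n² = 13.6 × 8²/5² = 34.8 eV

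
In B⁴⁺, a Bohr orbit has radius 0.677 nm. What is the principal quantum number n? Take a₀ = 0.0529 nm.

8

r_n = n²a₀/Z ⇒ n² = rZ/a₀ = 0.677 × 5 / 0.0529 ≈ 63.99
n = 8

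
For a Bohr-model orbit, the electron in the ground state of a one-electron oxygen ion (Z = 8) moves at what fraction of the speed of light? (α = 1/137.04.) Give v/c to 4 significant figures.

v_n = Zαc/n, so v/c = Zα/n = 8 × 0.007297 / 1 = 0.05838

0.05838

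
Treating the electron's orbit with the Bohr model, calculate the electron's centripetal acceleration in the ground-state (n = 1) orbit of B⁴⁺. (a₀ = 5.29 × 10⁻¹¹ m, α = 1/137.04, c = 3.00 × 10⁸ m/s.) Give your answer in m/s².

1.13 × 10²⁵ m/s²

r = n²a₀/Z = 1.06 × 10⁻¹¹ m, v = Zαc/n = 1.09 × 10⁷ m/s
a = v²/r = (1.09 × 10⁷)² / 1.06 × 10⁻¹¹ = 1.13 × 10²⁵ m/s²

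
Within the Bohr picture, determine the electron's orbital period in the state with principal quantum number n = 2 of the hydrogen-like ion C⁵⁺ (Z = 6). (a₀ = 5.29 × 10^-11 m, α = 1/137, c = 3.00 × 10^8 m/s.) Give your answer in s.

3.37 × 10^-17 s

r = n²a₀/Z = 2²·5.29 × 10^-11/6 = 3.53 × 10^-11 m
v = Zαc/n = 6·0.00730·3.00 × 10^8/2 = 6.57 × 10^6 m/s
T = 2πr/v = 3.37 × 10^-17 s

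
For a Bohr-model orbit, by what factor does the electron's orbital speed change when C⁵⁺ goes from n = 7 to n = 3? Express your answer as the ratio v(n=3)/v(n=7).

7/3

v ∝ Z^1 · n^-1; with Z fixed, v ∝ n^-1.
v(n=3)/v(n=7) = (3/7)^-1 = 7/3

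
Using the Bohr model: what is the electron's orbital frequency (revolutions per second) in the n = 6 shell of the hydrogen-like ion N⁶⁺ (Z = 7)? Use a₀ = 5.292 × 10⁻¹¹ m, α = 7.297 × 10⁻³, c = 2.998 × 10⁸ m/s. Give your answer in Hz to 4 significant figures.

1.493 × 10¹⁵ Hz

r = n²a₀/Z = 2.722 × 10⁻¹⁰ m, v = Zαc/n = 2.552 × 10⁶ m/s
f = v/(2πr) = 1.493 × 10¹⁵ Hz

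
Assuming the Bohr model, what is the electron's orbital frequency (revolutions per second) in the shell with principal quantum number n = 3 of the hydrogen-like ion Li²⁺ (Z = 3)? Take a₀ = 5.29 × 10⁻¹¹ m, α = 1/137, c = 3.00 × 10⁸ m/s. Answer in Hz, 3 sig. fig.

2.20 × 10¹⁵ Hz

r = n²a₀/Z = 1.59 × 10⁻¹⁰ m, v = Zαc/n = 2.19 × 10⁶ m/s
f = v/(2πr) = 2.20 × 10¹⁵ Hz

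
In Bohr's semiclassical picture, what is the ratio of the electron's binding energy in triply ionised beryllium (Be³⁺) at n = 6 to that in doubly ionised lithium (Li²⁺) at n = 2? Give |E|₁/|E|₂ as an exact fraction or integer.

16/81

|E| ∝ Z^2 · n^-2
|E|₁/|E|₂ = (4/3)^2 · (6/2)^-2 = 16/81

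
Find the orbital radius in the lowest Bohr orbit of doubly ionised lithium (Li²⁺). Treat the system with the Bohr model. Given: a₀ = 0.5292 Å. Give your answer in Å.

0.1764 Å

r_n = n²a₀/Z = 1² × 0.5292 / 3
    = 1 × 0.5292 / 3 = 0.1764 Å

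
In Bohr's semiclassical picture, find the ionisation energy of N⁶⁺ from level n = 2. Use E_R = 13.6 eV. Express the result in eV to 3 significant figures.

167 eV

E_n = −E_R·Z²/n² = −13.6 × 7²/2² eV = -167 eV
Ionisation energy = −E_n = 167 eV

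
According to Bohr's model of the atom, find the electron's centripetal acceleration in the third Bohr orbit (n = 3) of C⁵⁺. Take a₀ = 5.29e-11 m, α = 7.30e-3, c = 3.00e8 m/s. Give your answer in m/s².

r = n²a₀/Z = 7.94e-11 m, v = Zαc/n = 4.38e6 m/s
a = v²/r = (4.38e6)² / 7.94e-11 = 2.42e23 m/s²

2.42e23 m/s²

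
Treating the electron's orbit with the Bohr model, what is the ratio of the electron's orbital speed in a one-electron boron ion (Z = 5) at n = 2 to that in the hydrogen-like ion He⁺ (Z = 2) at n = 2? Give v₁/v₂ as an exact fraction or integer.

v ∝ Z^1 · n^-1
v₁/v₂ = (5/2)^1 · (2/2)^-1 = 5/2

5/2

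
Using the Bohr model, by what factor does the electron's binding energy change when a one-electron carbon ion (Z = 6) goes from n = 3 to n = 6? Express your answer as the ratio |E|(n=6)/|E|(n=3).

|E| ∝ Z^2 · n^-2; with Z fixed, |E| ∝ n^-2.
|E|(n=6)/|E|(n=3) = (6/3)^-2 = 1/4

1/4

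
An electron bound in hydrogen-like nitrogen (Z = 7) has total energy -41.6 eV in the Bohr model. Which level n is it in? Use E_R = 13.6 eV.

E_n = −E_R Z²/n² ⇒ n² = E_R Z²/(−E_n) = 13.6 × 7² / 41.6 ≈ 16.02
n = 4

4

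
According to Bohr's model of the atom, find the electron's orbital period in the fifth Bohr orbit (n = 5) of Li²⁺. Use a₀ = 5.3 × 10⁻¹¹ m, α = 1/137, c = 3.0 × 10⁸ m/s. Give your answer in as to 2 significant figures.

r = n²a₀/Z = 5²·5.3 × 10⁻¹¹/3 = 4.4 × 10⁻¹⁰ m
v = Zαc/n = 3·0.0073·3.0 × 10⁸/5 = 1.3 × 10⁶ m/s
T = 2πr/v = 2.1 × 10⁻¹⁵ s = 2100 as

2100 as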